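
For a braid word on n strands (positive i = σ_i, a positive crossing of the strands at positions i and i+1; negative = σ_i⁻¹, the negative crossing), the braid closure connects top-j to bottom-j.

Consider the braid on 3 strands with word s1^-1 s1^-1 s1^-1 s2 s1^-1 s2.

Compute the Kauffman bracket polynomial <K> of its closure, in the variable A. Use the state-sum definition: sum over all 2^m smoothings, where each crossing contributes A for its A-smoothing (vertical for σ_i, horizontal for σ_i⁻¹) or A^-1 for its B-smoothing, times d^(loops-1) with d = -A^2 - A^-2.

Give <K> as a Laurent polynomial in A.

A^14 - 2*A^10 + 2*A^6 - 2*A^2 + 2*A^-2 - A^-6 + A^-10

Derivation:
Braid: s1^-1 s1^-1 s1^-1 s2 s1^-1 s2 on 3 strands, 6 crossings.
Writhe w = (#positive) - (#negative) = 2 - 4 = -2.
Computing the Kauffman bracket via state sum. There are 2^6 = 64 states.
Smooth each crossing (0=||, 1=⌣⌢); contribution A^(Σ sign_k(1-2s_k)) * d^(L-1).
Tabulate the states by total A-exponent and number of loops L (A-exp: L × count):
  A^6: L=5 ×1
  A^4: L=4 ×6
  A^2: L=3 ×15
  A^0: L=2 ×19, L=4 ×1
  A^-2: L=1 ×11, L=3 ×4
  A^-4: L=2 ×6
  A^-6: L=3 ×1
Each group contributes A^e * Σ count * d^(L-1):
Powers of d = -A^2 - A^-2: d^2 = A^4 + 2 + A^-4; d^3 = -A^6 - 3*A^2 - 3*A^-2 - A^-6; d^4 = A^8 + 4*A^4 + 6 + 4*A^-4 + A^-8.
  A^6 * (d^4) = A^14 + 4*A^10 + 6*A^6 + 4*A^2 + A^-2
  A^4 * (6*d^3) = -6*A^10 - 18*A^6 - 18*A^2 - 6*A^-2
  A^2 * (15*d^2) = 15*A^6 + 30*A^2 + 15*A^-2
  A^0 * (19*d + d^3) = -A^6 - 22*A^2 - 22*A^-2 - A^-6
  A^-2 * (11 + 4*d^2) = 4*A^2 + 19*A^-2 + 4*A^-6
  A^-4 * (6*d) = -6*A^-2 - 6*A^-6
  A^-6 * (d^2) = A^-2 + 2*A^-6 + A^-10
Summing the groups: <K> = A^14 - 2*A^10 + 2*A^6 - 2*A^2 + 2*A^-2 - A^-6 + A^-10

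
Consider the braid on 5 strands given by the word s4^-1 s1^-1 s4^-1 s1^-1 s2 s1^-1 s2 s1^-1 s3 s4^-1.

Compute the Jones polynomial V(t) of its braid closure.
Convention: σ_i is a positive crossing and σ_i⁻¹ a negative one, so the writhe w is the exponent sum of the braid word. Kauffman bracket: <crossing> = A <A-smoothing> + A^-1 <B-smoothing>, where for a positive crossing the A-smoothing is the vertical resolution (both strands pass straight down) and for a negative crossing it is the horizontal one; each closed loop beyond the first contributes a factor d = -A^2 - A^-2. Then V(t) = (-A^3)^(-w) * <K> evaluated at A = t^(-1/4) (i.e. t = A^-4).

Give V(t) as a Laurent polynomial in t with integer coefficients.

1 - t^-1 + 3*t^-2 - 4*t^-3 + 5*t^-4 - 6*t^-5 + 5*t^-6 - 4*t^-7 + 3*t^-8 - t^-9

Derivation:
Braid: s4^-1 s1^-1 s4^-1 s1^-1 s2 s1^-1 s2 s1^-1 s3 s4^-1 on 5 strands, 10 crossings.
Writhe w = (#positive) - (#negative) = 3 - 7 = -4.
State-sum expansion of <K>. There are 2^10 = 1024 states.
Each crossing splits two ways (0=vertical, 1=horizontal). The state's weight is A^(#A-smoothings - #B-smoothings) * d^(loops - 1).
Tabulate the states by total A-exponent and number of loops L (A-exp: L × count):
  A^10: L=8 ×1
  A^8: L=7 ×10
  A^6: L=6 ×45
  A^4: L=5 ×118, L=7 ×2
  A^2: L=4 ×195, L=6 ×15
  A^0: L=3 ×203, L=5 ×49
  A^-2: L=2 ×123, L=4 ×85, L=6 ×2
  A^-4: L=1 ×33, L=3 ×78, L=5 ×9
  A^-6: L=2 ×29, L=4 ×16
  A^-8: L=3 ×9, L=5 ×1
  A^-10: L=4 ×1
Each group contributes A^e * Σ count * d^(L-1):
Powers of d = -A^2 - A^-2: d^2 = A^4 + 2 + A^-4; d^3 = -A^6 - 3*A^2 - 3*A^-2 - A^-6; d^4 = A^8 + 4*A^4 + 6 + 4*A^-4 + A^-8; d^5 = -A^10 - 5*A^6 - 10*A^2 - 10*A^-2 - 5*A^-6 - A^-10; d^6 = A^12 + 6*A^8 + 15*A^4 + 20 + 15*A^-4 + 6*A^-8 + A^-12; d^7 = -A^14 - 7*A^10 - 21*A^6 - 35*A^2 - 35*A^-2 - 21*A^-6 - 7*A^-10 - A^-14.
  A^10 * (d^7) = -A^24 - 7*A^20 - 21*A^16 - 35*A^12 - 35*A^8 - 21*A^4 - 7 - A^-4
  A^8 * (10*d^6) = 10*A^20 + 60*A^16 + 150*A^12 + 200*A^8 + 150*A^4 + 60 + 10*A^-4
  A^6 * (45*d^5) = -45*A^16 - 225*A^12 - 450*A^8 - 450*A^4 - 225 - 45*A^-4
  A^4 * (118*d^4 + 2*d^6) = 2*A^16 + 130*A^12 + 502*A^8 + 748*A^4 + 502 + 130*A^-4 + 2*A^-8
  A^2 * (195*d^3 + 15*d^5) = -15*A^12 - 270*A^8 - 735*A^4 - 735 - 270*A^-4 - 15*A^-8
  A^0 * (203*d^2 + 49*d^4) = 49*A^8 + 399*A^4 + 700 + 399*A^-4 + 49*A^-8
  A^-2 * (123*d + 85*d^3 + 2*d^5) = -2*A^8 - 95*A^4 - 398 - 398*A^-4 - 95*A^-8 - 2*A^-12
  A^-4 * (33 + 78*d^2 + 9*d^4) = 9*A^4 + 114 + 243*A^-4 + 114*A^-8 + 9*A^-12
  A^-6 * (29*d + 16*d^3) = -16 - 77*A^-4 - 77*A^-8 - 16*A^-12
  A^-8 * (9*d^2 + d^4) = 1 + 13*A^-4 + 24*A^-8 + 13*A^-12 + A^-16
  A^-10 * (d^3) = -A^-4 - 3*A^-8 - 3*A^-12 - A^-16
Summing the groups: <K> = -A^24 + 3*A^20 - 4*A^16 + 5*A^12 - 6*A^8 + 5*A^4 - 4 + 3*A^-4 - A^-8 + A^-12
Normalise by the writhe: (-A^3)^(-w) = (-A^3)^(4) = A^12, so f(A) = A^12 * <K> = -A^36 + 3*A^32 - 4*A^28 + 5*A^24 - 6*A^20 + 5*A^16 - 4*A^12 + 3*A^8 - A^4 + 1.
Substitute A = t^(-1/4), i.e. A^e → t^(-e/4): V(t) = 1 - t^-1 + 3*t^-2 - 4*t^-3 + 5*t^-4 - 6*t^-5 + 5*t^-6 - 4*t^-7 + 3*t^-8 - t^-9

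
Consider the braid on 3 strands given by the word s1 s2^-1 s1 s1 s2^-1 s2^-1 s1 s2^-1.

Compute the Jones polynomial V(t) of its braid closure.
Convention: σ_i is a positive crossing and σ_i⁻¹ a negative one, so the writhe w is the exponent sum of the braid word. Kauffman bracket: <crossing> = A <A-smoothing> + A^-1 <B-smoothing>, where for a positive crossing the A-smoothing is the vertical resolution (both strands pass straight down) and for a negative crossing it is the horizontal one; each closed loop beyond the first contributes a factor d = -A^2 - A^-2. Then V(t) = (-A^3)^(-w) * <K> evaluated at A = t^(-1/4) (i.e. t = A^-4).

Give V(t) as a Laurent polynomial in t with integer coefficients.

t^4 - 3*t^3 + 5*t^2 - 6*t + 7 - 6*t^-1 + 5*t^-2 - 3*t^-3 + t^-4

Derivation:
Braid: s1 s2^-1 s1 s1 s2^-1 s2^-1 s1 s2^-1 on 3 strands, 8 crossings.
Writhe w = (#positive) - (#negative) = 4 - 4 = 0.
State-sum expansion of <K>. There are 2^8 = 256 states.
For each crossing: s=0 is the vertical smoothing, s=1 horizontal. Crossing k contributes A^(sign_k * (1 - 2*s_k)); loop factor d = -A^2 - A^-2.
Tabulate the states by total A-exponent and number of loops L (A-exp: L × count):
  A^8: L=5 ×1
  A^6: L=4 ×8
  A^4: L=3 ×27, L=5 ×1
  A^2: L=2 ×47, L=4 ×9
  A^0: L=1 ×37, L=3 ×32, L=5 ×1
  A^-2: L=2 ×47, L=4 ×9
  A^-4: L=3 ×27, L=5 ×1
  A^-6: L=4 ×8
  A^-8: L=5 ×1
Each group contributes A^e * Σ count * d^(L-1):
Powers of d = -A^2 - A^-2: d^2 = A^4 + 2 + A^-4; d^3 = -A^6 - 3*A^2 - 3*A^-2 - A^-6; d^4 = A^8 + 4*A^4 + 6 + 4*A^-4 + A^-8.
  A^8 * (d^4) = A^16 + 4*A^12 + 6*A^8 + 4*A^4 + 1
  A^6 * (8*d^3) = -8*A^12 - 24*A^8 - 24*A^4 - 8
  A^4 * (27*d^2 + d^4) = A^12 + 31*A^8 + 60*A^4 + 31 + A^-4
  A^2 * (47*d + 9*d^3) = -9*A^8 - 74*A^4 - 74 - 9*A^-4
  A^0 * (37 + 32*d^2 + d^4) = A^8 + 36*A^4 + 107 + 36*A^-4 + A^-8
  A^-2 * (47*d + 9*d^3) = -9*A^4 - 74 - 74*A^-4 - 9*A^-8
  A^-4 * (27*d^2 + d^4) = A^4 + 31 + 60*A^-4 + 31*A^-8 + A^-12
  A^-6 * (8*d^3) = -8 - 24*A^-4 - 24*A^-8 - 8*A^-12
  A^-8 * (d^4) = 1 + 4*A^-4 + 6*A^-8 + 4*A^-12 + A^-16
Summing the groups: <K> = A^16 - 3*A^12 + 5*A^8 - 6*A^4 + 7 - 6*A^-4 + 5*A^-8 - 3*A^-12 + A^-16
Normalise by the writhe: (-A^3)^(-w) = (-A^3)^(0) = 1, so f(A) = 1 * <K> = A^16 - 3*A^12 + 5*A^8 - 6*A^4 + 7 - 6*A^-4 + 5*A^-8 - 3*A^-12 + A^-16.
Substitute A = t^(-1/4), i.e. A^e → t^(-e/4): V(t) = t^4 - 3*t^3 + 5*t^2 - 6*t + 7 - 6*t^-1 + 5*t^-2 - 3*t^-3 + t^-4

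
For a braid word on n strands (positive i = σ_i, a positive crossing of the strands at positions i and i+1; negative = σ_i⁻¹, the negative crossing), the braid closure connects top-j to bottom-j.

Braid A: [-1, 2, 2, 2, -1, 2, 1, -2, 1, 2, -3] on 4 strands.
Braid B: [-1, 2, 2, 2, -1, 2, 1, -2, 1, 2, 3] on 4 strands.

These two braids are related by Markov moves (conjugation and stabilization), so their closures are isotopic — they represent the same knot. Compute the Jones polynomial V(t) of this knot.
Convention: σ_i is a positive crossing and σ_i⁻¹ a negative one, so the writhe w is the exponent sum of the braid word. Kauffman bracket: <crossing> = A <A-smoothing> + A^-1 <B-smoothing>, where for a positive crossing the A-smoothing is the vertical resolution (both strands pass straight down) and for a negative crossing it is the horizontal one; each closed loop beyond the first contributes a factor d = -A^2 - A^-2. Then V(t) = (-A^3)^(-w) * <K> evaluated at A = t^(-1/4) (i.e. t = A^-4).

-t^8 + t^7 - 2*t^6 + 3*t^5 - 3*t^4 + 4*t^3 - 2*t^2 + 2*t - 1

Derivation:
Markov-equivalent braids have isotopic closures, hence identical knot invariants. Strip the Markov moves from each word to reach a common short braid β, then compute V(t) once on β.
Braid A: s1^-1 s2 s2 s2 s1^-1 s2 s1 s2^-1 s1 s2 s3^-1 on 4 strands reduces by inverse Markov moves (closure unchanged at each step):
  Destabilize: the word has the form β·s3^-1 where s3^-1 occurs only as the final letter (β ∈ B_3); drop it and the last strand → 3 strands.
Reduced to β = s1^-1 s2 s2 s2 s1^-1 s2 s1 s2^-1 s1 s2 on 3 strands, 10 crossings.
Braid B: s1^-1 s2 s2 s2 s1^-1 s2 s1 s2^-1 s1 s2 s3 on 4 strands reduces by inverse Markov moves (closure unchanged at each step):
  Destabilize: the word has the form β·s3 where s3 occurs only as the final letter (β ∈ B_3); drop it and the last strand → 3 strands.
Reduced to β = s1^-1 s2 s2 s2 s1^-1 s2 s1 s2^-1 s1 s2 on 3 strands, 10 crossings.
Both give the same β = s1^-1 s2 s2 s2 s1^-1 s2 s1 s2^-1 s1 s2 on 3 strands, so one state sum suffices:
Braid: s1^-1 s2 s2 s2 s1^-1 s2 s1 s2^-1 s1 s2 on 3 strands, 10 crossings.
Writhe w = (#positive) - (#negative) = 7 - 3 = 4.
Enumerate smoothing states for the bracket polynomial. There are 2^10 = 1024 states.
For each crossing: s=0 is the vertical smoothing, s=1 horizontal. Crossing k contributes A^(sign_k * (1 - 2*s_k)); loop factor d = -A^2 - A^-2.
Tabulate the states by total A-exponent and number of loops L (A-exp: L × count):
  A^10: L=2 ×1
  A^8: L=1 ×5, L=3 ×5
  A^6: L=2 ×39, L=4 ×6
  A^4: L=1 ×34, L=3 ×85, L=5 ×1
  A^2: L=2 ×138, L=4 ×72
  A^0: L=1 ×48, L=3 ×167, L=5 ×37
  A^-2: L=2 ×91, L=4 ×109, L=6 ×10
  A^-4: L=3 ×82, L=5 ×37, L=7 ×1
  A^-6: L=4 ×40, L=6 ×5
  A^-8: L=5 ×10
  A^-10: L=6 ×1
Each group contributes A^e * Σ count * d^(L-1):
Powers of d = -A^2 - A^-2: d^2 = A^4 + 2 + A^-4; d^3 = -A^6 - 3*A^2 - 3*A^-2 - A^-6; d^4 = A^8 + 4*A^4 + 6 + 4*A^-4 + A^-8; d^5 = -A^10 - 5*A^6 - 10*A^2 - 10*A^-2 - 5*A^-6 - A^-10; d^6 = A^12 + 6*A^8 + 15*A^4 + 20 + 15*A^-4 + 6*A^-8 + A^-12.
  A^10 * (d) = -A^12 - A^8
  A^8 * (5 + 5*d^2) = 5*A^12 + 15*A^8 + 5*A^4
  A^6 * (39*d + 6*d^3) = -6*A^12 - 57*A^8 - 57*A^4 - 6
  A^4 * (34 + 85*d^2 + d^4) = A^12 + 89*A^8 + 210*A^4 + 89 + A^-4
  A^2 * (138*d + 72*d^3) = -72*A^8 - 354*A^4 - 354 - 72*A^-4
  A^0 * (48 + 167*d^2 + 37*d^4) = 37*A^8 + 315*A^4 + 604 + 315*A^-4 + 37*A^-8
  A^-2 * (91*d + 109*d^3 + 10*d^5) = -10*A^8 - 159*A^4 - 518 - 518*A^-4 - 159*A^-8 - 10*A^-12
  A^-4 * (82*d^2 + 37*d^4 + d^6) = A^8 + 43*A^4 + 245 + 406*A^-4 + 245*A^-8 + 43*A^-12 + A^-16
  A^-6 * (40*d^3 + 5*d^5) = -5*A^4 - 65 - 170*A^-4 - 170*A^-8 - 65*A^-12 - 5*A^-16
  A^-8 * (10*d^4) = 10 + 40*A^-4 + 60*A^-8 + 40*A^-12 + 10*A^-16
  A^-10 * (d^5) = -1 - 5*A^-4 - 10*A^-8 - 10*A^-12 - 5*A^-16 - A^-20
Summing the groups: <K> = -A^12 + 2*A^8 - 2*A^4 + 4 - 3*A^-4 + 3*A^-8 - 2*A^-12 + A^-16 - A^-20
Normalise by the writhe: (-A^3)^(-w) = (-A^3)^(-4) = A^-12, so f(A) = A^-12 * <K> = -1 + 2*A^-4 - 2*A^-8 + 4*A^-12 - 3*A^-16 + 3*A^-20 - 2*A^-24 + A^-28 - A^-32.
Substitute A = t^(-1/4), i.e. A^e → t^(-e/4): V(t) = -t^8 + t^7 - 2*t^6 + 3*t^5 - 3*t^4 + 4*t^3 - 2*t^2 + 2*t - 1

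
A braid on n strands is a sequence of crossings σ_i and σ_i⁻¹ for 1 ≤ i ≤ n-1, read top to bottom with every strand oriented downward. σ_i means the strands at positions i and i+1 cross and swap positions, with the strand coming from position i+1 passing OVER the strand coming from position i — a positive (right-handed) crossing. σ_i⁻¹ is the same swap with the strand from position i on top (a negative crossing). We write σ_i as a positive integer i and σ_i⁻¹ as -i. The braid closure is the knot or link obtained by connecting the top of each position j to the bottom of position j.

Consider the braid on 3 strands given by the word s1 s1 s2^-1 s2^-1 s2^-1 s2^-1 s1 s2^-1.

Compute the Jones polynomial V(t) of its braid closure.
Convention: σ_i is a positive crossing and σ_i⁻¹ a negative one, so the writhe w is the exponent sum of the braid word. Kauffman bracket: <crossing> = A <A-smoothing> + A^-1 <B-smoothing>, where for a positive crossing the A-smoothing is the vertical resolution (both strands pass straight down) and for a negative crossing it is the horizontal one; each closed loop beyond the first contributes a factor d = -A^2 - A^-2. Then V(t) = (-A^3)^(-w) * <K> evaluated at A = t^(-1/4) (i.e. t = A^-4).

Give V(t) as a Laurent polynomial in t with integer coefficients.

Braid: s1 s1 s2^-1 s2^-1 s2^-1 s2^-1 s1 s2^-1 on 3 strands, 8 crossings.
Writhe w = (#positive) - (#negative) = 3 - 5 = -2.
State-sum expansion of <K>. There are 2^8 = 256 states.
Smooth each crossing (0=||, 1=⌣⌢); contribution A^(Σ sign_k(1-2s_k)) * d^(L-1).
Tabulate the states by total A-exponent and number of loops L (A-exp: L × count):
  A^8: L=6 ×1
  A^6: L=5 ×8
  A^4: L=4 ×27, L=6 ×1
  A^2: L=3 ×48, L=5 ×8
  A^0: L=2 ×47, L=4 ×22, L=6 ×1
  A^-2: L=1 ×23, L=3 ×29, L=5 ×4
  A^-4: L=2 ×22, L=4 ×6
  A^-6: L=3 ×8
  A^-8: L=4 ×1
Each group contributes A^e * Σ count * d^(L-1):
Powers of d = -A^2 - A^-2: d^2 = A^4 + 2 + A^-4; d^3 = -A^6 - 3*A^2 - 3*A^-2 - A^-6; d^4 = A^8 + 4*A^4 + 6 + 4*A^-4 + A^-8; d^5 = -A^10 - 5*A^6 - 10*A^2 - 10*A^-2 - 5*A^-6 - A^-10.
  A^8 * (d^5) = -A^18 - 5*A^14 - 10*A^10 - 10*A^6 - 5*A^2 - A^-2
  A^6 * (8*d^4) = 8*A^14 + 32*A^10 + 48*A^6 + 32*A^2 + 8*A^-2
  A^4 * (27*d^3 + d^5) = -A^14 - 32*A^10 - 91*A^6 - 91*A^2 - 32*A^-2 - A^-6
  A^2 * (48*d^2 + 8*d^4) = 8*A^10 + 80*A^6 + 144*A^2 + 80*A^-2 + 8*A^-6
  A^0 * (47*d + 22*d^3 + d^5) = -A^10 - 27*A^6 - 123*A^2 - 123*A^-2 - 27*A^-6 - A^-10
  A^-2 * (23 + 29*d^2 + 4*d^4) = 4*A^6 + 45*A^2 + 105*A^-2 + 45*A^-6 + 4*A^-10
  A^-4 * (22*d + 6*d^3) = -6*A^2 - 40*A^-2 - 40*A^-6 - 6*A^-10
  A^-6 * (8*d^2) = 8*A^-2 + 16*A^-6 + 8*A^-10
  A^-8 * (d^3) = -A^-2 - 3*A^-6 - 3*A^-10 - A^-14
Summing the groups: <K> = -A^18 + 2*A^14 - 3*A^10 + 4*A^6 - 4*A^2 + 4*A^-2 - 2*A^-6 + 2*A^-10 - A^-14
Normalise by the writhe: (-A^3)^(-w) = (-A^3)^(2) = A^6, so f(A) = A^6 * <K> = -A^24 + 2*A^20 - 3*A^16 + 4*A^12 - 4*A^8 + 4*A^4 - 2 + 2*A^-4 - A^-8.
Substitute A = t^(-1/4), i.e. A^e → t^(-e/4): V(t) = -t^2 + 2*t - 2 + 4*t^-1 - 4*t^-2 + 4*t^-3 - 3*t^-4 + 2*t^-5 - t^-6

Answer: -t^2 + 2*t - 2 + 4*t^-1 - 4*t^-2 + 4*t^-3 - 3*t^-4 + 2*t^-5 - t^-6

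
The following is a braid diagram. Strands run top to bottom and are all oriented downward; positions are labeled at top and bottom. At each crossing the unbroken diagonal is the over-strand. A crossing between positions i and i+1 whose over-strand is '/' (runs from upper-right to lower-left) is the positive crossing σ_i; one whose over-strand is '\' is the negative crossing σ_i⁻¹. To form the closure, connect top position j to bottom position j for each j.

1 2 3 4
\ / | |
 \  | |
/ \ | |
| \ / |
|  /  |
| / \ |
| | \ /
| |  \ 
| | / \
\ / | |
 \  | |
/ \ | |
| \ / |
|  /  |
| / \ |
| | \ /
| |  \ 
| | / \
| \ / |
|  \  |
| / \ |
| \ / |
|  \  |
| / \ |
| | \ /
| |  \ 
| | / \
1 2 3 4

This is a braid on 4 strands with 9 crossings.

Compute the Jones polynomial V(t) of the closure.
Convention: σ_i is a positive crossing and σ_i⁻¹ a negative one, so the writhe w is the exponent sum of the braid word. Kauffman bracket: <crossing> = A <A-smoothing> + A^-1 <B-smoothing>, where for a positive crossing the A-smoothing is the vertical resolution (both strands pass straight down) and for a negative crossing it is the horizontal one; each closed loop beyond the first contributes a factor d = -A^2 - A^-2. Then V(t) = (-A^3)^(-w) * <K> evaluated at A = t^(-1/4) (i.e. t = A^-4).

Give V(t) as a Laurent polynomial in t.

2*t^-1 - 3*t^-2 + 4*t^-3 - 4*t^-4 + 4*t^-5 - 3*t^-6 + 2*t^-7 - t^-8

Derivation:
Reading the diagram top to bottom ('/'-over between positions i,i+1 = s_i, '\'-over = s_i^-1): braid word = s1^-1 s2 s3^-1 s1^-1 s2 s3^-1 s2^-1 s2^-1 s3^-1.
Braid: s1^-1 s2 s3^-1 s1^-1 s2 s3^-1 s2^-1 s2^-1 s3^-1 on 4 strands, 9 crossings.
Writhe w = (#positive) - (#negative) = 2 - 7 = -5.
Computing the Kauffman bracket via state sum. There are 2^9 = 512 states.
Each crossing splits two ways (0=vertical, 1=horizontal). The state's weight is A^(#A-smoothings - #B-smoothings) * d^(loops - 1).
Tabulate the states by total A-exponent and number of loops L (A-exp: L × count):
  A^9: L=5 ×1
  A^7: L=4 ×9
  A^5: L=3 ×33, L=5 ×3
  A^3: L=2 ×59, L=4 ×25
  A^1: L=1 ×42, L=3 ×80, L=5 ×4
  A^-1: L=2 ×93, L=4 ×33
  A^-3: L=1 ×19, L=3 ×58, L=5 ×7
  A^-5: L=2 ×19, L=4 ×16, L=6 ×1
  A^-7: L=3 ×7, L=5 ×2
  A^-9: L=4 ×1
Each group contributes A^e * Σ count * d^(L-1):
Powers of d = -A^2 - A^-2: d^2 = A^4 + 2 + A^-4; d^3 = -A^6 - 3*A^2 - 3*A^-2 - A^-6; d^4 = A^8 + 4*A^4 + 6 + 4*A^-4 + A^-8; d^5 = -A^10 - 5*A^6 - 10*A^2 - 10*A^-2 - 5*A^-6 - A^-10.
  A^9 * (d^4) = A^17 + 4*A^13 + 6*A^9 + 4*A^5 + A
  A^7 * (9*d^3) = -9*A^13 - 27*A^9 - 27*A^5 - 9*A
  A^5 * (33*d^2 + 3*d^4) = 3*A^13 + 45*A^9 + 84*A^5 + 45*A + 3*A^-3
  A^3 * (59*d + 25*d^3) = -25*A^9 - 134*A^5 - 134*A - 25*A^-3
  A^1 * (42 + 80*d^2 + 4*d^4) = 4*A^9 + 96*A^5 + 226*A + 96*A^-3 + 4*A^-7
  A^-1 * (93*d + 33*d^3) = -33*A^5 - 192*A - 192*A^-3 - 33*A^-7
  A^-3 * (19 + 58*d^2 + 7*d^4) = 7*A^5 + 86*A + 177*A^-3 + 86*A^-7 + 7*A^-11
  A^-5 * (19*d + 16*d^3 + d^5) = -A^5 - 21*A - 77*A^-3 - 77*A^-7 - 21*A^-11 - A^-15
  A^-7 * (7*d^2 + 2*d^4) = 2*A + 15*A^-3 + 26*A^-7 + 15*A^-11 + 2*A^-15
  A^-9 * (d^3) = -A^-3 - 3*A^-7 - 3*A^-11 - A^-15
Summing the groups: <K> = A^17 - 2*A^13 + 3*A^9 - 4*A^5 + 4*A - 4*A^-3 + 3*A^-7 - 2*A^-11
Normalise by the writhe: (-A^3)^(-w) = (-A^3)^(5) = -A^15, so f(A) = -A^15 * <K> = -A^32 + 2*A^28 - 3*A^24 + 4*A^20 - 4*A^16 + 4*A^12 - 3*A^8 + 2*A^4.
Substitute A = t^(-1/4), i.e. A^e → t^(-e/4): V(t) = 2*t^-1 - 3*t^-2 + 4*t^-3 - 4*t^-4 + 4*t^-5 - 3*t^-6 + 2*t^-7 - t^-8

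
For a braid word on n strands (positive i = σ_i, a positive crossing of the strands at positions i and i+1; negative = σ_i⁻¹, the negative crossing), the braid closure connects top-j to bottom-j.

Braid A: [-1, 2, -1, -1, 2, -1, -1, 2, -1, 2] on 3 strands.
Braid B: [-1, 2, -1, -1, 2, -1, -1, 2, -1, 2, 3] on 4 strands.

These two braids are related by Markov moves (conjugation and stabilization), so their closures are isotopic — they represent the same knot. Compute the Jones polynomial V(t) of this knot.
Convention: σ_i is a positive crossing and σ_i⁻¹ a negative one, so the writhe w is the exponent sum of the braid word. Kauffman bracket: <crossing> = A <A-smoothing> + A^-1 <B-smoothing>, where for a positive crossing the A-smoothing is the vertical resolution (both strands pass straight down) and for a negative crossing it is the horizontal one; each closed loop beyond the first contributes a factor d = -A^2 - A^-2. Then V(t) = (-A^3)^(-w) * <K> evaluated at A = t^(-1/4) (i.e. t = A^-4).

Markov-equivalent braids have isotopic closures, hence identical knot invariants. Strip the Markov moves from each word to reach a common short braid β, then compute V(t) once on β.
Braid A: s1^-1 s2 s1^-1 s1^-1 s2 s1^-1 s1^-1 s2 s1^-1 s2 on 3 strands has no conjugating prefix/suffix or stabilization to strip; take β = s1^-1 s2 s1^-1 s1^-1 s2 s1^-1 s1^-1 s2 s1^-1 s2.
Braid B: s1^-1 s2 s1^-1 s1^-1 s2 s1^-1 s1^-1 s2 s1^-1 s2 s3 on 4 strands reduces by inverse Markov moves (closure unchanged at each step):
  Destabilize: the word has the form β·s3 where s3 occurs only as the final letter (β ∈ B_3); drop it and the last strand → 3 strands.
Reduced to β = s1^-1 s2 s1^-1 s1^-1 s2 s1^-1 s1^-1 s2 s1^-1 s2 on 3 strands, 10 crossings.
Both give the same β = s1^-1 s2 s1^-1 s1^-1 s2 s1^-1 s1^-1 s2 s1^-1 s2 on 3 strands, so one state sum suffices:
Braid: s1^-1 s2 s1^-1 s1^-1 s2 s1^-1 s1^-1 s2 s1^-1 s2 on 3 strands, 10 crossings.
Writhe w = (#positive) - (#negative) = 4 - 6 = -2.
State-sum expansion of <K>. There are 2^10 = 1024 states.
Smooth each crossing (0=||, 1=⌣⌢); contribution A^(Σ sign_k(1-2s_k)) * d^(L-1).
Tabulate the states by total A-exponent and number of loops L (A-exp: L × count):
  A^10: L=7 ×1
  A^8: L=6 ×10
  A^6: L=5 ×45
  A^4: L=4 ×118, L=6 ×2
  A^2: L=3 ×193, L=5 ×17
  A^0: L=2 ×192, L=4 ×59, L=6 ×1
  A^-2: L=1 ×95, L=3 ×108, L=5 ×7
  A^-4: L=2 ×95, L=4 ×25
  A^-6: L=3 ×43, L=5 ×2
  A^-8: L=4 ×10
  A^-10: L=5 ×1
Each group contributes A^e * Σ count * d^(L-1):
Powers of d = -A^2 - A^-2: d^2 = A^4 + 2 + A^-4; d^3 = -A^6 - 3*A^2 - 3*A^-2 - A^-6; d^4 = A^8 + 4*A^4 + 6 + 4*A^-4 + A^-8; d^5 = -A^10 - 5*A^6 - 10*A^2 - 10*A^-2 - 5*A^-6 - A^-10; d^6 = A^12 + 6*A^8 + 15*A^4 + 20 + 15*A^-4 + 6*A^-8 + A^-12.
  A^10 * (d^6) = A^22 + 6*A^18 + 15*A^14 + 20*A^10 + 15*A^6 + 6*A^2 + A^-2
  A^8 * (10*d^5) = -10*A^18 - 50*A^14 - 100*A^10 - 100*A^6 - 50*A^2 - 10*A^-2
  A^6 * (45*d^4) = 45*A^14 + 180*A^10 + 270*A^6 + 180*A^2 + 45*A^-2
  A^4 * (118*d^3 + 2*d^5) = -2*A^14 - 128*A^10 - 374*A^6 - 374*A^2 - 128*A^-2 - 2*A^-6
  A^2 * (193*d^2 + 17*d^4) = 17*A^10 + 261*A^6 + 488*A^2 + 261*A^-2 + 17*A^-6
  A^0 * (192*d + 59*d^3 + d^5) = -A^10 - 64*A^6 - 379*A^2 - 379*A^-2 - 64*A^-6 - A^-10
  A^-2 * (95 + 108*d^2 + 7*d^4) = 7*A^6 + 136*A^2 + 353*A^-2 + 136*A^-6 + 7*A^-10
  A^-4 * (95*d + 25*d^3) = -25*A^2 - 170*A^-2 - 170*A^-6 - 25*A^-10
  A^-6 * (43*d^2 + 2*d^4) = 2*A^2 + 51*A^-2 + 98*A^-6 + 51*A^-10 + 2*A^-14
  A^-8 * (10*d^3) = -10*A^-2 - 30*A^-6 - 30*A^-10 - 10*A^-14
  A^-10 * (d^4) = A^-2 + 4*A^-6 + 6*A^-10 + 4*A^-14 + A^-18
Summing the groups: <K> = A^22 - 4*A^18 + 8*A^14 - 12*A^10 + 15*A^6 - 16*A^2 + 15*A^-2 - 11*A^-6 + 8*A^-10 - 4*A^-14 + A^-18
Normalise by the writhe: (-A^3)^(-w) = (-A^3)^(2) = A^6, so f(A) = A^6 * <K> = A^28 - 4*A^24 + 8*A^20 - 12*A^16 + 15*A^12 - 16*A^8 + 15*A^4 - 11 + 8*A^-4 - 4*A^-8 + A^-12.
Substitute A = t^(-1/4), i.e. A^e → t^(-e/4): V(t) = t^3 - 4*t^2 + 8*t - 11 + 15*t^-1 - 16*t^-2 + 15*t^-3 - 12*t^-4 + 8*t^-5 - 4*t^-6 + t^-7

Answer: t^3 - 4*t^2 + 8*t - 11 + 15*t^-1 - 16*t^-2 + 15*t^-3 - 12*t^-4 + 8*t^-5 - 4*t^-6 + t^-7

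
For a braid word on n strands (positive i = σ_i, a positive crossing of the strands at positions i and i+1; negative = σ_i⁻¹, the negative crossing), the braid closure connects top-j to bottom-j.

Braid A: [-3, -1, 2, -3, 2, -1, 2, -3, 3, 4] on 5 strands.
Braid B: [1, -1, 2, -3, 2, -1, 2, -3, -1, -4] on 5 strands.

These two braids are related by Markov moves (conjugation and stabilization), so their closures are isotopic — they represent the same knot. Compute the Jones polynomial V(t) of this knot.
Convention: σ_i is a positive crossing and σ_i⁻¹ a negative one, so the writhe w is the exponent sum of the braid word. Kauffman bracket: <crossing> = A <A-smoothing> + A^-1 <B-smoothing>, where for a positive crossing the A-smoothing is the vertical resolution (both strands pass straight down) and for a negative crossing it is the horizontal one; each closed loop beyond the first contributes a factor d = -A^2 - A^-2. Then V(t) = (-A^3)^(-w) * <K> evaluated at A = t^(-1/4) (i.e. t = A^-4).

-t^3 + 3*t^2 - 3*t + 4 - 4*t^-1 + 3*t^-2 - 2*t^-3 + t^-4

Derivation:
Markov-equivalent braids have isotopic closures, hence identical knot invariants. Strip the Markov moves from each word to reach a common short braid β, then compute V(t) once on β.
Braid A: s3^-1 s1^-1 s2 s3^-1 s2 s1^-1 s2 s3^-1 s3 s4 on 5 strands reduces by inverse Markov moves (closure unchanged at each step):
  Destabilize: the word has the form β·s4 where s4 occurs only as the final letter (β ∈ B_4); drop it and the last strand → 4 strands.
  Deconjugate: the word is γ·β·γ⁻¹ with γ = s3^-1 (prefix) and γ⁻¹ = s3 (suffix); strip both.
Reduced to β = s1^-1 s2 s3^-1 s2 s1^-1 s2 s3^-1 on 4 strands, 7 crossings.
Braid B: s1 s1^-1 s2 s3^-1 s2 s1^-1 s2 s3^-1 s1^-1 s4^-1 on 5 strands reduces by inverse Markov moves (closure unchanged at each step):
  Destabilize: the word has the form β·s4^-1 where s4^-1 occurs only as the final letter (β ∈ B_4); drop it and the last strand → 4 strands.
  Deconjugate: the word is γ·β·γ⁻¹ with γ = s1 (prefix) and γ⁻¹ = s1^-1 (suffix); strip both.
Reduced to β = s1^-1 s2 s3^-1 s2 s1^-1 s2 s3^-1 on 4 strands, 7 crossings.
Both give the same β = s1^-1 s2 s3^-1 s2 s1^-1 s2 s3^-1 on 4 strands, so one state sum suffices:
Braid: s1^-1 s2 s3^-1 s2 s1^-1 s2 s3^-1 on 4 strands, 7 crossings.
Writhe w = (#positive) - (#negative) = 3 - 4 = -1.
State-sum expansion of <K>. There are 2^7 = 128 states.
Smooth each crossing (0=||, 1=⌣⌢); contribution A^(Σ sign_k(1-2s_k)) * d^(L-1).
Tabulate the states by total A-exponent and number of loops L (A-exp: L × count):
  A^7: L=4 ×1
  A^5: L=3 ×7
  A^3: L=2 ×19, L=4 ×2
  A^1: L=1 ×21, L=3 ×14
  A^-1: L=2 ×32, L=4 ×3
  A^-3: L=3 ×21
  A^-5: L=4 ×7
  A^-7: L=5 ×1
Each group contributes A^e * Σ count * d^(L-1):
Powers of d = -A^2 - A^-2: d^2 = A^4 + 2 + A^-4; d^3 = -A^6 - 3*A^2 - 3*A^-2 - A^-6; d^4 = A^8 + 4*A^4 + 6 + 4*A^-4 + A^-8.
  A^7 * (d^3) = -A^13 - 3*A^9 - 3*A^5 - A
  A^5 * (7*d^2) = 7*A^9 + 14*A^5 + 7*A
  A^3 * (19*d + 2*d^3) = -2*A^9 - 25*A^5 - 25*A - 2*A^-3
  A^1 * (21 + 14*d^2) = 14*A^5 + 49*A + 14*A^-3
  A^-1 * (32*d + 3*d^3) = -3*A^5 - 41*A - 41*A^-3 - 3*A^-7
  A^-3 * (21*d^2) = 21*A + 42*A^-3 + 21*A^-7
  A^-5 * (7*d^3) = -7*A - 21*A^-3 - 21*A^-7 - 7*A^-11
  A^-7 * (d^4) = A + 4*A^-3 + 6*A^-7 + 4*A^-11 + A^-15
Summing the groups: <K> = -A^13 + 2*A^9 - 3*A^5 + 4*A - 4*A^-3 + 3*A^-7 - 3*A^-11 + A^-15
Normalise by the writhe: (-A^3)^(-w) = (-A^3)^(1) = -A^3, so f(A) = -A^3 * <K> = A^16 - 2*A^12 + 3*A^8 - 4*A^4 + 4 - 3*A^-4 + 3*A^-8 - A^-12.
Substitute A = t^(-1/4), i.e. A^e → t^(-e/4): V(t) = -t^3 + 3*t^2 - 3*t + 4 - 4*t^-1 + 3*t^-2 - 2*t^-3 + t^-4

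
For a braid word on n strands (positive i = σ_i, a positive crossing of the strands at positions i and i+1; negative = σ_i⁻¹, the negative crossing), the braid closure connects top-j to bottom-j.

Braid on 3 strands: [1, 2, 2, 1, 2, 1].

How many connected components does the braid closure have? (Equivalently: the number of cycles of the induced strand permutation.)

1

Derivation:
Track the strand permutation on 3 strands, starting from identity.
  step 1: s1 swaps positions 1,2 -> [2 1 3]
  step 2: s2 swaps positions 2,3 -> [2 3 1]
  step 3: s2 swaps positions 2,3 -> [2 1 3]
  step 4: s1 swaps positions 1,2 -> [1 2 3]
  step 5: s2 swaps positions 2,3 -> [1 3 2]
  step 6: s1 swaps positions 1,2 -> [3 1 2]
Final permutation (position -> original strand): [3 1 2]
Closure components = cycle count of this permutation = 1.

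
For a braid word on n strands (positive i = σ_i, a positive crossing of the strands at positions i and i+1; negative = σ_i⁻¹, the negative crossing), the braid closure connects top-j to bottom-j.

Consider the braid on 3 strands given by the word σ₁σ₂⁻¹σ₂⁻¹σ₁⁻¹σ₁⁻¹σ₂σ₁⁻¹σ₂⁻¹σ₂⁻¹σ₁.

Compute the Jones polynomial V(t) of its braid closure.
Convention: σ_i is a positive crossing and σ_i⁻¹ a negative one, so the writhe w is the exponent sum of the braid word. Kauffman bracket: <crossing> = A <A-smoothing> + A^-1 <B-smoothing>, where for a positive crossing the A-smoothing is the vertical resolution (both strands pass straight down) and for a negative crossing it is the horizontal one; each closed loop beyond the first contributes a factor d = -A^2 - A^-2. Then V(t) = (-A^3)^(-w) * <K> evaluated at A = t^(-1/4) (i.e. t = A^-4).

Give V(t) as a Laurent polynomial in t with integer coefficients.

Braid: s1 s2^-1 s2^-1 s1^-1 s1^-1 s2 s1^-1 s2^-1 s2^-1 s1 on 3 strands, 10 crossings.
Writhe w = (#positive) - (#negative) = 3 - 7 = -4.
Enumerate smoothing states for the bracket polynomial. There are 2^10 = 1024 states.
For each crossing: s=0 is the vertical smoothing, s=1 horizontal. Crossing k contributes A^(sign_k * (1 - 2*s_k)); loop factor d = -A^2 - A^-2.
Tabulate the states by total A-exponent and number of loops L (A-exp: L × count):
  A^10: L=6 ×1
  A^8: L=5 ×10
  A^6: L=4 ×43, L=6 ×2
  A^4: L=3 ×98, L=5 ×22
  A^2: L=2 ×118, L=4 ×88, L=6 ×4
  A^0: L=1 ×60, L=3 ×162, L=5 ×30
  A^-2: L=2 ×128, L=4 ×79, L=6 ×3
  A^-4: L=1 ×23, L=3 ×84, L=5 ×13
  A^-6: L=2 ×27, L=4 ×18
  A^-8: L=1 ×2, L=3 ×8
  A^-10: L=2 ×1
Each group contributes A^e * Σ count * d^(L-1):
Powers of d = -A^2 - A^-2: d^2 = A^4 + 2 + A^-4; d^3 = -A^6 - 3*A^2 - 3*A^-2 - A^-6; d^4 = A^8 + 4*A^4 + 6 + 4*A^-4 + A^-8; d^5 = -A^10 - 5*A^6 - 10*A^2 - 10*A^-2 - 5*A^-6 - A^-10.
  A^10 * (d^5) = -A^20 - 5*A^16 - 10*A^12 - 10*A^8 - 5*A^4 - 1
  A^8 * (10*d^4) = 10*A^16 + 40*A^12 + 60*A^8 + 40*A^4 + 10
  A^6 * (43*d^3 + 2*d^5) = -2*A^16 - 53*A^12 - 149*A^8 - 149*A^4 - 53 - 2*A^-4
  A^4 * (98*d^2 + 22*d^4) = 22*A^12 + 186*A^8 + 328*A^4 + 186 + 22*A^-4
  A^2 * (118*d + 88*d^3 + 4*d^5) = -4*A^12 - 108*A^8 - 422*A^4 - 422 - 108*A^-4 - 4*A^-8
  A^0 * (60 + 162*d^2 + 30*d^4) = 30*A^8 + 282*A^4 + 564 + 282*A^-4 + 30*A^-8
  A^-2 * (128*d + 79*d^3 + 3*d^5) = -3*A^8 - 94*A^4 - 395 - 395*A^-4 - 94*A^-8 - 3*A^-12
  A^-4 * (23 + 84*d^2 + 13*d^4) = 13*A^4 + 136 + 269*A^-4 + 136*A^-8 + 13*A^-12
  A^-6 * (27*d + 18*d^3) = -18 - 81*A^-4 - 81*A^-8 - 18*A^-12
  A^-8 * (2 + 8*d^2) = 8*A^-4 + 18*A^-8 + 8*A^-12
  A^-10 * (d) = -A^-8 - A^-12
Summing the groups: <K> = -A^20 + 3*A^16 - 5*A^12 + 6*A^8 - 7*A^4 + 7 - 5*A^-4 + 4*A^-8 - A^-12
Normalise by the writhe: (-A^3)^(-w) = (-A^3)^(4) = A^12, so f(A) = A^12 * <K> = -A^32 + 3*A^28 - 5*A^24 + 6*A^20 - 7*A^16 + 7*A^12 - 5*A^8 + 4*A^4 - 1.
Substitute A = t^(-1/4), i.e. A^e → t^(-e/4): V(t) = -1 + 4*t^-1 - 5*t^-2 + 7*t^-3 - 7*t^-4 + 6*t^-5 - 5*t^-6 + 3*t^-7 - t^-8

Answer: -1 + 4*t^-1 - 5*t^-2 + 7*t^-3 - 7*t^-4 + 6*t^-5 - 5*t^-6 + 3*t^-7 - t^-8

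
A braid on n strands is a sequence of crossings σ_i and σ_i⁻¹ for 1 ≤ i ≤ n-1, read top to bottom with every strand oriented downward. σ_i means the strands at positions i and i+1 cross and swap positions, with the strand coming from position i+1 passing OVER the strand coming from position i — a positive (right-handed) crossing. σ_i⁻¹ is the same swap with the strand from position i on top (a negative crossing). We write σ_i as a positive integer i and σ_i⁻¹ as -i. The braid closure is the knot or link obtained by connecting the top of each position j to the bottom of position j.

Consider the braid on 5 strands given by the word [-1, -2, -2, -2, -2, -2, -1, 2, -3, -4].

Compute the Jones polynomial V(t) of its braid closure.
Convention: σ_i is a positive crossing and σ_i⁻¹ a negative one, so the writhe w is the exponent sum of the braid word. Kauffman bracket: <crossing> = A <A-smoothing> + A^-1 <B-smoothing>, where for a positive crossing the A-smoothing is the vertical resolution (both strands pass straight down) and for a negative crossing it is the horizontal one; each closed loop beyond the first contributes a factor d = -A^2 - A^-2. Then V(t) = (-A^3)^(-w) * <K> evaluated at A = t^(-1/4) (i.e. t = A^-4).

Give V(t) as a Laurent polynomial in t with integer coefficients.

The presented braid s1^-1 s2^-1 s2^-1 s2^-1 s2^-1 s2^-1 s1^-1 s2 s3^-1 s4^-1 on 5 strands reduces by inverse Markov moves (closure unchanged at each step):
  Destabilize: the word has the form β·s4^-1 where s4^-1 occurs only as the final letter (β ∈ B_4); drop it and the last strand → 4 strands.
  Destabilize: the word has the form β·s3^-1 where s3^-1 occurs only as the final letter (β ∈ B_3); drop it and the last strand → 3 strands.
Reduced to β = s1^-1 s2^-1 s2^-1 s2^-1 s2^-1 s2^-1 s1^-1 s2 on 3 strands, 8 crossings.
Compute on β:
Braid: s1^-1 s2^-1 s2^-1 s2^-1 s2^-1 s2^-1 s1^-1 s2 on 3 strands, 8 crossings.
Writhe w = (#positive) - (#negative) = 1 - 7 = -6.
Computing the Kauffman bracket via state sum. There are 2^8 = 256 states.
Smooth each crossing (0=||, 1=⌣⌢); contribution A^(Σ sign_k(1-2s_k)) * d^(L-1).
Tabulate the states by total A-exponent and number of loops L (A-exp: L × count):
  A^8: L=6 ×1
  A^6: L=5 ×8
  A^4: L=4 ×25, L=6 ×3
  A^2: L=3 ×40, L=5 ×15, L=7 ×1
  A^0: L=2 ×35, L=4 ×30, L=6 ×5
  A^-2: L=1 ×15, L=3 ×31, L=5 ×10
  A^-4: L=2 ×18, L=4 ×10
  A^-6: L=1 ×2, L=3 ×6
  A^-8: L=2 ×1
Each group contributes A^e * Σ count * d^(L-1):
Powers of d = -A^2 - A^-2: d^2 = A^4 + 2 + A^-4; d^3 = -A^6 - 3*A^2 - 3*A^-2 - A^-6; d^4 = A^8 + 4*A^4 + 6 + 4*A^-4 + A^-8; d^5 = -A^10 - 5*A^6 - 10*A^2 - 10*A^-2 - 5*A^-6 - A^-10; d^6 = A^12 + 6*A^8 + 15*A^4 + 20 + 15*A^-4 + 6*A^-8 + A^-12.
  A^8 * (d^5) = -A^18 - 5*A^14 - 10*A^10 - 10*A^6 - 5*A^2 - A^-2
  A^6 * (8*d^4) = 8*A^14 + 32*A^10 + 48*A^6 + 32*A^2 + 8*A^-2
  A^4 * (25*d^3 + 3*d^5) = -3*A^14 - 40*A^10 - 105*A^6 - 105*A^2 - 40*A^-2 - 3*A^-6
  A^2 * (40*d^2 + 15*d^4 + d^6) = A^14 + 21*A^10 + 115*A^6 + 190*A^2 + 115*A^-2 + 21*A^-6 + A^-10
  A^0 * (35*d + 30*d^3 + 5*d^5) = -5*A^10 - 55*A^6 - 175*A^2 - 175*A^-2 - 55*A^-6 - 5*A^-10
  A^-2 * (15 + 31*d^2 + 10*d^4) = 10*A^6 + 71*A^2 + 137*A^-2 + 71*A^-6 + 10*A^-10
  A^-4 * (18*d + 10*d^3) = -10*A^2 - 48*A^-2 - 48*A^-6 - 10*A^-10
  A^-6 * (2 + 6*d^2) = 6*A^-2 + 14*A^-6 + 6*A^-10
  A^-8 * (d) = -A^-6 - A^-10
Summing the groups: <K> = -A^18 + A^14 - 2*A^10 + 3*A^6 - 2*A^2 + 2*A^-2 - A^-6 + A^-10
Normalise by the writhe: (-A^3)^(-w) = (-A^3)^(6) = A^18, so f(A) = A^18 * <K> = -A^36 + A^32 - 2*A^28 + 3*A^24 - 2*A^20 + 2*A^16 - A^12 + A^8.
Substitute A = t^(-1/4), i.e. A^e → t^(-e/4): V(t) = t^-2 - t^-3 + 2*t^-4 - 2*t^-5 + 3*t^-6 - 2*t^-7 + t^-8 - t^-9

Answer: t^-2 - t^-3 + 2*t^-4 - 2*t^-5 + 3*t^-6 - 2*t^-7 + t^-8 - t^-9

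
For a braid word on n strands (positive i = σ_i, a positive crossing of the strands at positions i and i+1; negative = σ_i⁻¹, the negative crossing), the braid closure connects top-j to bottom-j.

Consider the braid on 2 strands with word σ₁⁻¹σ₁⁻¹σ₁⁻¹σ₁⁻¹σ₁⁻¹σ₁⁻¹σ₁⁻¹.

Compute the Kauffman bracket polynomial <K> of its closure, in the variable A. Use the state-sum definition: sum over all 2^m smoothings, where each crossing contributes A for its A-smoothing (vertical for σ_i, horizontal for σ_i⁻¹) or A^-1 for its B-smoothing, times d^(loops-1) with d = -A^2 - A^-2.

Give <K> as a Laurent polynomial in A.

Braid: s1^-1 s1^-1 s1^-1 s1^-1 s1^-1 s1^-1 s1^-1 on 2 strands, 7 crossings.
Writhe w = (#positive) - (#negative) = 0 - 7 = -7.
Enumerate smoothing states for the bracket polynomial. There are 2^7 = 128 states.
Smooth each crossing (0=||, 1=⌣⌢); contribution A^(Σ sign_k(1-2s_k)) * d^(L-1).
Tabulate the states by total A-exponent and number of loops L (A-exp: L × count):
  A^7: L=7 ×1
  A^5: L=6 ×7
  A^3: L=5 ×21
  A^1: L=4 ×35
  A^-1: L=3 ×35
  A^-3: L=2 ×21
  A^-5: L=1 ×7
  A^-7: L=2 ×1
Each group contributes A^e * Σ count * d^(L-1):
Powers of d = -A^2 - A^-2: d^2 = A^4 + 2 + A^-4; d^3 = -A^6 - 3*A^2 - 3*A^-2 - A^-6; d^4 = A^8 + 4*A^4 + 6 + 4*A^-4 + A^-8; d^5 = -A^10 - 5*A^6 - 10*A^2 - 10*A^-2 - 5*A^-6 - A^-10; d^6 = A^12 + 6*A^8 + 15*A^4 + 20 + 15*A^-4 + 6*A^-8 + A^-12.
  A^7 * (d^6) = A^19 + 6*A^15 + 15*A^11 + 20*A^7 + 15*A^3 + 6*A^-1 + A^-5
  A^5 * (7*d^5) = -7*A^15 - 35*A^11 - 70*A^7 - 70*A^3 - 35*A^-1 - 7*A^-5
  A^3 * (21*d^4) = 21*A^11 + 84*A^7 + 126*A^3 + 84*A^-1 + 21*A^-5
  A^1 * (35*d^3) = -35*A^7 - 105*A^3 - 105*A^-1 - 35*A^-5
  A^-1 * (35*d^2) = 35*A^3 + 70*A^-1 + 35*A^-5
  A^-3 * (21*d) = -21*A^-1 - 21*A^-5
  A^-5 * (7) = 7*A^-5
  A^-7 * (d) = -A^-5 - A^-9
Summing the groups: <K> = A^19 - A^15 + A^11 - A^7 + A^3 - A^-1 - A^-9

Answer: A^19 - A^15 + A^11 - A^7 + A^3 - A^-1 - A^-9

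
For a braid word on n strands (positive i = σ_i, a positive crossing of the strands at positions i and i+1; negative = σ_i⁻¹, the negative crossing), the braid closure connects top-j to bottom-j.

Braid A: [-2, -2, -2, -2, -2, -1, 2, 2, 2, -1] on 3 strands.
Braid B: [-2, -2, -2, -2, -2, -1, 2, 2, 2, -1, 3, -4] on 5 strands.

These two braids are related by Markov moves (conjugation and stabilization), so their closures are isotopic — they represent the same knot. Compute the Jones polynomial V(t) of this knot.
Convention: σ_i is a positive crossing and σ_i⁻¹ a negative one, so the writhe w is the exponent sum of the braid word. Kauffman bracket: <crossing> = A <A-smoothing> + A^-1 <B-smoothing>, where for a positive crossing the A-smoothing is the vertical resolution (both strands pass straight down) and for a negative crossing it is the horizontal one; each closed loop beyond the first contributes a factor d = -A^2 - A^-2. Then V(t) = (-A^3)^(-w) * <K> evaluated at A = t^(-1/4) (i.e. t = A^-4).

-1 + 2*t^-1 - 2*t^-2 + 4*t^-3 - 3*t^-4 + 3*t^-5 - 2*t^-6 + t^-7 - t^-8

Derivation:
Markov-equivalent braids have isotopic closures, hence identical knot invariants. Strip the Markov moves from each word to reach a common short braid β, then compute V(t) once on β.
Braid A: s2^-1 s2^-1 s2^-1 s2^-1 s2^-1 s1^-1 s2 s2 s2 s1^-1 on 3 strands has no conjugating prefix/suffix or stabilization to strip; take β = s2^-1 s2^-1 s2^-1 s2^-1 s2^-1 s1^-1 s2 s2 s2 s1^-1.
Braid B: s2^-1 s2^-1 s2^-1 s2^-1 s2^-1 s1^-1 s2 s2 s2 s1^-1 s3 s4^-1 on 5 strands reduces by inverse Markov moves (closure unchanged at each step):
  Destabilize: the word has the form β·s4^-1 where s4^-1 occurs only as the final letter (β ∈ B_4); drop it and the last strand → 4 strands.
  Destabilize: the word has the form β·s3 where s3 occurs only as the final letter (β ∈ B_3); drop it and the last strand → 3 strands.
Reduced to β = s2^-1 s2^-1 s2^-1 s2^-1 s2^-1 s1^-1 s2 s2 s2 s1^-1 on 3 strands, 10 crossings.
Both give the same β = s2^-1 s2^-1 s2^-1 s2^-1 s2^-1 s1^-1 s2 s2 s2 s1^-1 on 3 strands, so one state sum suffices:
Braid: s2^-1 s2^-1 s2^-1 s2^-1 s2^-1 s1^-1 s2 s2 s2 s1^-1 on 3 strands, 10 crossings.
Writhe w = (#positive) - (#negative) = 3 - 7 = -4.
State-sum expansion of <K>. There are 2^10 = 1024 states.
Smooth each crossing (0=||, 1=⌣⌢); contribution A^(Σ sign_k(1-2s_k)) * d^(L-1).
Tabulate the states by total A-exponent and number of loops L (A-exp: L × count):
  A^10: L=6 ×1
  A^8: L=5 ×10
  A^6: L=4 ×35, L=6 ×10
  A^4: L=3 ×60, L=5 ×50, L=7 ×10
  A^2: L=2 ×55, L=4 ×100, L=6 ×50, L=8 ×5
  A^0: L=1 ×25, L=3 ×101, L=5 ×100, L=7 ×25, L=9 ×1
  A^-2: L=2 ×55, L=4 ×100, L=6 ×50, L=8 ×5
  A^-4: L=1 ×6, L=3 ×54, L=5 ×50, L=7 ×10
  A^-6: L=2 ×9, L=4 ×26, L=6 ×10
  A^-8: L=3 ×5, L=5 ×5
  A^-10: L=4 ×1
Each group contributes A^e * Σ count * d^(L-1):
Powers of d = -A^2 - A^-2: d^2 = A^4 + 2 + A^-4; d^3 = -A^6 - 3*A^2 - 3*A^-2 - A^-6; d^4 = A^8 + 4*A^4 + 6 + 4*A^-4 + A^-8; d^5 = -A^10 - 5*A^6 - 10*A^2 - 10*A^-2 - 5*A^-6 - A^-10; d^6 = A^12 + 6*A^8 + 15*A^4 + 20 + 15*A^-4 + 6*A^-8 + A^-12; d^7 = -A^14 - 7*A^10 - 21*A^6 - 35*A^2 - 35*A^-2 - 21*A^-6 - 7*A^-10 - A^-14; d^8 = A^16 + 8*A^12 + 28*A^8 + 56*A^4 + 70 + 56*A^-4 + 28*A^-8 + 8*A^-12 + A^-16.
  A^10 * (d^5) = -A^20 - 5*A^16 - 10*A^12 - 10*A^8 - 5*A^4 - 1
  A^8 * (10*d^4) = 10*A^16 + 40*A^12 + 60*A^8 + 40*A^4 + 10
  A^6 * (35*d^3 + 10*d^5) = -10*A^16 - 85*A^12 - 205*A^8 - 205*A^4 - 85 - 10*A^-4
  A^4 * (60*d^2 + 50*d^4 + 10*d^6) = 10*A^16 + 110*A^12 + 410*A^8 + 620*A^4 + 410 + 110*A^-4 + 10*A^-8
  A^2 * (55*d + 100*d^3 + 50*d^5 + 5*d^7) = -5*A^16 - 85*A^12 - 455*A^8 - 1030*A^4 - 1030 - 455*A^-4 - 85*A^-8 - 5*A^-12
  A^0 * (25 + 101*d^2 + 100*d^4 + 25*d^6 + d^8) = A^16 + 33*A^12 + 278*A^8 + 932*A^4 + 1397 + 932*A^-4 + 278*A^-8 + 33*A^-12 + A^-16
  A^-2 * (55*d + 100*d^3 + 50*d^5 + 5*d^7) = -5*A^12 - 85*A^8 - 455*A^4 - 1030 - 1030*A^-4 - 455*A^-8 - 85*A^-12 - 5*A^-16
  A^-4 * (6 + 54*d^2 + 50*d^4 + 10*d^6) = 10*A^8 + 110*A^4 + 404 + 614*A^-4 + 404*A^-8 + 110*A^-12 + 10*A^-16
  A^-6 * (9*d + 26*d^3 + 10*d^5) = -10*A^4 - 76 - 187*A^-4 - 187*A^-8 - 76*A^-12 - 10*A^-16
  A^-8 * (5*d^2 + 5*d^4) = 5 + 25*A^-4 + 40*A^-8 + 25*A^-12 + 5*A^-16
  A^-10 * (d^3) = -A^-4 - 3*A^-8 - 3*A^-12 - A^-16
Summing the groups: <K> = -A^20 + A^16 - 2*A^12 + 3*A^8 - 3*A^4 + 4 - 2*A^-4 + 2*A^-8 - A^-12
Normalise by the writhe: (-A^3)^(-w) = (-A^3)^(4) = A^12, so f(A) = A^12 * <K> = -A^32 + A^28 - 2*A^24 + 3*A^20 - 3*A^16 + 4*A^12 - 2*A^8 + 2*A^4 - 1.
Substitute A = t^(-1/4), i.e. A^e → t^(-e/4): V(t) = -1 + 2*t^-1 - 2*t^-2 + 4*t^-3 - 3*t^-4 + 3*t^-5 - 2*t^-6 + t^-7 - t^-8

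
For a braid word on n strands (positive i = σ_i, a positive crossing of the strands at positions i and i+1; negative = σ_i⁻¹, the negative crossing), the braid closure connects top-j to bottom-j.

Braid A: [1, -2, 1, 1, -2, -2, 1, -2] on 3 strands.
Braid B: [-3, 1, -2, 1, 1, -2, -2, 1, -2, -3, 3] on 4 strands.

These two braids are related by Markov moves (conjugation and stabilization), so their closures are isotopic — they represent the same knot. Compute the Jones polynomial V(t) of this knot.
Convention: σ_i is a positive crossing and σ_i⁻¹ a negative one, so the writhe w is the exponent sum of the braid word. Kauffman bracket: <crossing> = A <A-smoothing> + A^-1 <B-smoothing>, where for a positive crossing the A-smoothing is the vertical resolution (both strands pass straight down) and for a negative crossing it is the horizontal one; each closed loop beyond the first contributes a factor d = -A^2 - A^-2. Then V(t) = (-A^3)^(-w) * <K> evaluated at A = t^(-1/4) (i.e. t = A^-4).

Markov-equivalent braids have isotopic closures, hence identical knot invariants. Strip the Markov moves from each word to reach a common short braid β, then compute V(t) once on β.
Braid A: s1 s2^-1 s1 s1 s2^-1 s2^-1 s1 s2^-1 on 3 strands has no conjugating prefix/suffix or stabilization to strip; take β = s1 s2^-1 s1 s1 s2^-1 s2^-1 s1 s2^-1.
Braid B: s3^-1 s1 s2^-1 s1 s1 s2^-1 s2^-1 s1 s2^-1 s3^-1 s3 on 4 strands reduces by inverse Markov moves (closure unchanged at each step):
  Deconjugate: the word is γ·β·γ⁻¹ with γ = s3^-1 (prefix) and γ⁻¹ = s3 (suffix); strip both.
  Destabilize: the word has the form β·s3^-1 where s3^-1 occurs only as the final letter (β ∈ B_3); drop it and the last strand → 3 strands.
Reduced to β = s1 s2^-1 s1 s1 s2^-1 s2^-1 s1 s2^-1 on 3 strands, 8 crossings.
Both give the same β = s1 s2^-1 s1 s1 s2^-1 s2^-1 s1 s2^-1 on 3 strands, so one state sum suffices:
Braid: s1 s2^-1 s1 s1 s2^-1 s2^-1 s1 s2^-1 on 3 strands, 8 crossings.
Writhe w = (#positive) - (#negative) = 4 - 4 = 0.
State-sum expansion of <K>. There are 2^8 = 256 states.
For each crossing: s=0 is the vertical smoothing, s=1 horizontal. Crossing k contributes A^(sign_k * (1 - 2*s_k)); loop factor d = -A^2 - A^-2.
Tabulate the states by total A-exponent and number of loops L (A-exp: L × count):
  A^8: L=5 ×1
  A^6: L=4 ×8
  A^4: L=3 ×27, L=5 ×1
  A^2: L=2 ×47, L=4 ×9
  A^0: L=1 ×37, L=3 ×32, L=5 ×1
  A^-2: L=2 ×47, L=4 ×9
  A^-4: L=3 ×27, L=5 ×1
  A^-6: L=4 ×8
  A^-8: L=5 ×1
Each group contributes A^e * Σ count * d^(L-1):
Powers of d = -A^2 - A^-2: d^2 = A^4 + 2 + A^-4; d^3 = -A^6 - 3*A^2 - 3*A^-2 - A^-6; d^4 = A^8 + 4*A^4 + 6 + 4*A^-4 + A^-8.
  A^8 * (d^4) = A^16 + 4*A^12 + 6*A^8 + 4*A^4 + 1
  A^6 * (8*d^3) = -8*A^12 - 24*A^8 - 24*A^4 - 8
  A^4 * (27*d^2 + d^4) = A^12 + 31*A^8 + 60*A^4 + 31 + A^-4
  A^2 * (47*d + 9*d^3) = -9*A^8 - 74*A^4 - 74 - 9*A^-4
  A^0 * (37 + 32*d^2 + d^4) = A^8 + 36*A^4 + 107 + 36*A^-4 + A^-8
  A^-2 * (47*d + 9*d^3) = -9*A^4 - 74 - 74*A^-4 - 9*A^-8
  A^-4 * (27*d^2 + d^4) = A^4 + 31 + 60*A^-4 + 31*A^-8 + A^-12
  A^-6 * (8*d^3) = -8 - 24*A^-4 - 24*A^-8 - 8*A^-12
  A^-8 * (d^4) = 1 + 4*A^-4 + 6*A^-8 + 4*A^-12 + A^-16
Summing the groups: <K> = A^16 - 3*A^12 + 5*A^8 - 6*A^4 + 7 - 6*A^-4 + 5*A^-8 - 3*A^-12 + A^-16
Normalise by the writhe: (-A^3)^(-w) = (-A^3)^(0) = 1, so f(A) = 1 * <K> = A^16 - 3*A^12 + 5*A^8 - 6*A^4 + 7 - 6*A^-4 + 5*A^-8 - 3*A^-12 + A^-16.
Substitute A = t^(-1/4), i.e. A^e → t^(-e/4): V(t) = t^4 - 3*t^3 + 5*t^2 - 6*t + 7 - 6*t^-1 + 5*t^-2 - 3*t^-3 + t^-4

Answer: t^4 - 3*t^3 + 5*t^2 - 6*t + 7 - 6*t^-1 + 5*t^-2 - 3*t^-3 + t^-4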